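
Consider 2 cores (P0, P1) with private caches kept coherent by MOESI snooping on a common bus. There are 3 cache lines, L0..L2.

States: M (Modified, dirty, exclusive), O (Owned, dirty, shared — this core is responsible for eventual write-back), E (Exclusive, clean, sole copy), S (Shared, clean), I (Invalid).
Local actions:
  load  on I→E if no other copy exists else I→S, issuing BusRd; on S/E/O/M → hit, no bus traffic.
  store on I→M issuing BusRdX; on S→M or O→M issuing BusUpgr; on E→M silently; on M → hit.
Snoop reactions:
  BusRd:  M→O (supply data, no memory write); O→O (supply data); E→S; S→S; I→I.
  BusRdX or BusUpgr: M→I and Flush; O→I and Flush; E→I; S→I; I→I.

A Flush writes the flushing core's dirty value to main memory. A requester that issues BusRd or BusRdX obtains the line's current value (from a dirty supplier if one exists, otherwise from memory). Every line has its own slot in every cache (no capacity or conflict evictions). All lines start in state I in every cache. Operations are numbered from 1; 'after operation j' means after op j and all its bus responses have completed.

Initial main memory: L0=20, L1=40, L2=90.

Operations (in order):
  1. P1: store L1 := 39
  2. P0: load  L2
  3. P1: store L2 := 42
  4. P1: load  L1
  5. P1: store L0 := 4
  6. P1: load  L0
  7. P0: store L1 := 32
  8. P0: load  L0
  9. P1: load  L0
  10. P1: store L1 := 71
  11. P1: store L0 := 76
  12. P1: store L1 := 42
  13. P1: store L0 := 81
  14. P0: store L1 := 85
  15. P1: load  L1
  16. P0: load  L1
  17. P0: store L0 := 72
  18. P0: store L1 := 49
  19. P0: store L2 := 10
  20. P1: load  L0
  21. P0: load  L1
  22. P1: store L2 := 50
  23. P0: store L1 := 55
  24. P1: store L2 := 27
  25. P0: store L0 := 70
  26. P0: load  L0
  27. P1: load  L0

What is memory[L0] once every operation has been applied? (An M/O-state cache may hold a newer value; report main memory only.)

  op1 P1: store L1 := 39 → I/M on L1; bus BusRdX; mem=40
  op2 P0: load  L2 → E/I on L2; bus BusRd; mem=90
  op3 P1: store L2 := 42 → I/M on L2; bus BusRdX; mem=90
  op4 P1: load  L1 → I/M on L1; bus (none); mem=40
  op5 P1: store L0 := 4 → I/M on L0; bus BusRdX; mem=20
  op6 P1: load  L0 → I/M on L0; bus (none); mem=20
  op7 P0: store L1 := 32 → M/I on L1; bus BusRdX Flush; mem=39
  op8 P0: load  L0 → S/O on L0; bus BusRd; mem=20
  op9 P1: load  L0 → S/O on L0; bus (none); mem=20
  op10 P1: store L1 := 71 → I/M on L1; bus BusRdX Flush; mem=32
  op11 P1: store L0 := 76 → I/M on L0; bus BusUpgr; mem=20
  op12 P1: store L1 := 42 → I/M on L1; bus (none); mem=32
  op13 P1: store L0 := 81 → I/M on L0; bus (none); mem=20
  op14 P0: store L1 := 85 → M/I on L1; bus BusRdX Flush; mem=42
  op15 P1: load  L1 → O/S on L1; bus BusRd; mem=42
  op16 P0: load  L1 → O/S on L1; bus (none); mem=42
  op17 P0: store L0 := 72 → M/I on L0; bus BusRdX Flush; mem=81
  op18 P0: store L1 := 49 → M/I on L1; bus BusUpgr; mem=42
  op19 P0: store L2 := 10 → M/I on L2; bus BusRdX Flush; mem=42
  op20 P1: load  L0 → O/S on L0; bus BusRd; mem=81
  op21 P0: load  L1 → M/I on L1; bus (none); mem=42
  op22 P1: store L2 := 50 → I/M on L2; bus BusRdX Flush; mem=10
  op23 P0: store L1 := 55 → M/I on L1; bus (none); mem=42
  op24 P1: store L2 := 27 → I/M on L2; bus (none); mem=10
  op25 P0: store L0 := 70 → M/I on L0; bus BusUpgr; mem=81
  op26 P0: load  L0 → M/I on L0; bus (none); mem=81
  op27 P1: load  L0 → O/S on L0; bus BusRd; mem=81

memory[L0] = 81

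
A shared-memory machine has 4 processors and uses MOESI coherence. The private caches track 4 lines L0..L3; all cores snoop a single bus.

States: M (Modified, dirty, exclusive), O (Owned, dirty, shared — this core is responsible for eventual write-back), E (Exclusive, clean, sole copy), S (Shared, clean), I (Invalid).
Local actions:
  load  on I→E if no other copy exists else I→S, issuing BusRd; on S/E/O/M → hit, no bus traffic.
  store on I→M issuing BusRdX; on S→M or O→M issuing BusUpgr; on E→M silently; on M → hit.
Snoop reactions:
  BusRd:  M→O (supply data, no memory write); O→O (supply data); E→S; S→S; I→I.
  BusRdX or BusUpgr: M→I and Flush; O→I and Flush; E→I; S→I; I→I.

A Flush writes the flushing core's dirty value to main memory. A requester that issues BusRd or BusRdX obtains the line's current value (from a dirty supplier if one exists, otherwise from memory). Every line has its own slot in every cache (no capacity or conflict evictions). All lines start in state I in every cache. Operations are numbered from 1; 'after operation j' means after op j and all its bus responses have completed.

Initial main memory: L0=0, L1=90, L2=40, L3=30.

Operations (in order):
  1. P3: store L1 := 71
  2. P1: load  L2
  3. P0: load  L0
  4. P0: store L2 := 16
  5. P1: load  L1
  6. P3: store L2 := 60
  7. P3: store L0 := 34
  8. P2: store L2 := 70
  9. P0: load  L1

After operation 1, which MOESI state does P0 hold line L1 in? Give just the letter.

step 1: P3: store L1 := 71  ⟶  IIIM  (L1)  txn=BusRdX  M[L1]=90
step 2: P1: load  L2  ⟶  IEII  (L2)  txn=BusRd  M[L2]=40
step 3: P0: load  L0  ⟶  EIII  (L0)  txn=BusRd  M[L0]=0
step 4: P0: store L2 := 16  ⟶  MIII  (L2)  txn=BusRdX  M[L2]=40
step 5: P1: load  L1  ⟶  ISIO  (L1)  txn=BusRd  M[L1]=90
step 6: P3: store L2 := 60  ⟶  IIIM  (L2)  txn=BusRdX+Flush  M[L2]=16
step 7: P3: store L0 := 34  ⟶  IIIM  (L0)  txn=BusRdX  M[L0]=0
step 8: P2: store L2 := 70  ⟶  IIMI  (L2)  txn=BusRdX+Flush  M[L2]=60
step 9: P0: load  L1  ⟶  SSIO  (L1)  txn=BusRd  M[L1]=90

state = I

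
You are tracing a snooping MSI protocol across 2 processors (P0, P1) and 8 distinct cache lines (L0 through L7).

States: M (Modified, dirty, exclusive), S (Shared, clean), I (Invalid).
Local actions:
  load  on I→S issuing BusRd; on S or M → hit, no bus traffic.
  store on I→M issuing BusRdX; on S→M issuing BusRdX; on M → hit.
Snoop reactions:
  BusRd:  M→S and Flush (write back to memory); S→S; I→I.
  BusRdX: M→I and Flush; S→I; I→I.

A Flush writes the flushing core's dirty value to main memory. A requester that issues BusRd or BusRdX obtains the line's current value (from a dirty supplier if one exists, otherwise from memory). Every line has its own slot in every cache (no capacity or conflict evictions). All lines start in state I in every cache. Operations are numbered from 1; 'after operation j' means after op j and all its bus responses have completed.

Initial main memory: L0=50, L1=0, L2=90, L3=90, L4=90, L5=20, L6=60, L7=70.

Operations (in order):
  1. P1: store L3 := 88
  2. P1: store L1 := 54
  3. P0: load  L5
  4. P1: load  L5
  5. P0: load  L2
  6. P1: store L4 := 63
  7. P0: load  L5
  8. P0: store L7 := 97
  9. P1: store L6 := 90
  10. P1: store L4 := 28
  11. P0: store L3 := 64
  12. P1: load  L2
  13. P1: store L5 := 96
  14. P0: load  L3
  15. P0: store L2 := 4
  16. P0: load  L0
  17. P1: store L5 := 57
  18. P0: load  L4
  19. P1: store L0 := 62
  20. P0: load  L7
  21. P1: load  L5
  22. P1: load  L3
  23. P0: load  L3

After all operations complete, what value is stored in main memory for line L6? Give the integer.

memory[L6] = 60

[1] P1: store L3 := 88 | P0:I, P1:M(88) | bus: BusRdX
[2] P1: store L1 := 54 | P0:I, P1:M(54) | bus: BusRdX
[3] P0: load  L5 | P0:S(20), P1:I | bus: BusRd
[4] P1: load  L5 | P0:S(20), P1:S(20) | bus: BusRd
[5] P0: load  L2 | P0:S(90), P1:I | bus: BusRd
[6] P1: store L4 := 63 | P0:I, P1:M(63) | bus: BusRdX
[7] P0: load  L5 | P0:S(20), P1:S(20) | bus: none
[8] P0: store L7 := 97 | P0:M(97), P1:I | bus: BusRdX
[9] P1: store L6 := 90 | P0:I, P1:M(90) | bus: BusRdX
[10] P1: store L4 := 28 | P0:I, P1:M(28) | bus: none
[11] P0: store L3 := 64 | P0:M(64), P1:I | bus: BusRdX,Flush
[12] P1: load  L2 | P0:S(90), P1:S(90) | bus: BusRd
[13] P1: store L5 := 96 | P0:I, P1:M(96) | bus: BusRdX
[14] P0: load  L3 | P0:M(64), P1:I | bus: none
[15] P0: store L2 := 4 | P0:M(4), P1:I | bus: BusRdX
[16] P0: load  L0 | P0:S(50), P1:I | bus: BusRd
[17] P1: store L5 := 57 | P0:I, P1:M(57) | bus: none
[18] P0: load  L4 | P0:S(28), P1:S(28) | bus: BusRd,Flush
[19] P1: store L0 := 62 | P0:I, P1:M(62) | bus: BusRdX
[20] P0: load  L7 | P0:M(97), P1:I | bus: none
[21] P1: load  L5 | P0:I, P1:M(57) | bus: none
[22] P1: load  L3 | P0:S(64), P1:S(64) | bus: BusRd,Flush
[23] P0: load  L3 | P0:S(64), P1:S(64) | bus: none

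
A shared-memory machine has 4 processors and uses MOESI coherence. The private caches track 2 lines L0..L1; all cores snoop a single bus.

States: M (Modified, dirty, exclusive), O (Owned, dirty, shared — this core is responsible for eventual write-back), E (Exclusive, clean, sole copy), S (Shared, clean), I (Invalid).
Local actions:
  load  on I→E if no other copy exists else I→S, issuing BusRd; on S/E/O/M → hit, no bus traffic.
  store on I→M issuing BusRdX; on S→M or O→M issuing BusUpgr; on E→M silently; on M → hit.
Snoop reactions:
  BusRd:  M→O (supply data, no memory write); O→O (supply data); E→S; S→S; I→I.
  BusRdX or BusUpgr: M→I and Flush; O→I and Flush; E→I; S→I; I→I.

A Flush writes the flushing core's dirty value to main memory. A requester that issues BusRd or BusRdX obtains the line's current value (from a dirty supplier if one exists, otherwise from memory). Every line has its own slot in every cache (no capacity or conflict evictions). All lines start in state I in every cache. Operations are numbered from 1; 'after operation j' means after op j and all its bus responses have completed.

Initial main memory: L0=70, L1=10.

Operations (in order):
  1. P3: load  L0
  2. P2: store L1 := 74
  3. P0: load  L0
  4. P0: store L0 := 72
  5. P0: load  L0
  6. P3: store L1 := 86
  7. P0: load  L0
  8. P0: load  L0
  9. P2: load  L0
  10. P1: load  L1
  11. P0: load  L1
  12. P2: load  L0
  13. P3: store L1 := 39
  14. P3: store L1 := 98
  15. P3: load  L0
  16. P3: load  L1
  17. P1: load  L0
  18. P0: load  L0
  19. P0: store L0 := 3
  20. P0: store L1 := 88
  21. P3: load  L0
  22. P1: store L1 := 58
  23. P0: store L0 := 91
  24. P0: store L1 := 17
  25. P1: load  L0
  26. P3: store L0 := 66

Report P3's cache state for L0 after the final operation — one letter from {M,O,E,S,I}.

state = M

  op1 P3: load  L0 → I/I/I/E on L0; bus BusRd; mem=70
  op2 P2: store L1 := 74 → I/I/M/I on L1; bus BusRdX; mem=10
  op3 P0: load  L0 → S/I/I/S on L0; bus BusRd; mem=70
  op4 P0: store L0 := 72 → M/I/I/I on L0; bus BusUpgr; mem=70
  op5 P0: load  L0 → M/I/I/I on L0; bus (none); mem=70
  op6 P3: store L1 := 86 → I/I/I/M on L1; bus BusRdX Flush; mem=74
  op7 P0: load  L0 → M/I/I/I on L0; bus (none); mem=70
  op8 P0: load  L0 → M/I/I/I on L0; bus (none); mem=70
  op9 P2: load  L0 → O/I/S/I on L0; bus BusRd; mem=70
  op10 P1: load  L1 → I/S/I/O on L1; bus BusRd; mem=74
  op11 P0: load  L1 → S/S/I/O on L1; bus BusRd; mem=74
  op12 P2: load  L0 → O/I/S/I on L0; bus (none); mem=70
  op13 P3: store L1 := 39 → I/I/I/M on L1; bus BusUpgr; mem=74
  op14 P3: store L1 := 98 → I/I/I/M on L1; bus (none); mem=74
  op15 P3: load  L0 → O/I/S/S on L0; bus BusRd; mem=70
  op16 P3: load  L1 → I/I/I/M on L1; bus (none); mem=74
  op17 P1: load  L0 → O/S/S/S on L0; bus BusRd; mem=70
  op18 P0: load  L0 → O/S/S/S on L0; bus (none); mem=70
  op19 P0: store L0 := 3 → M/I/I/I on L0; bus BusUpgr; mem=70
  op20 P0: store L1 := 88 → M/I/I/I on L1; bus BusRdX Flush; mem=98
  op21 P3: load  L0 → O/I/I/S on L0; bus BusRd; mem=70
  op22 P1: store L1 := 58 → I/M/I/I on L1; bus BusRdX Flush; mem=88
  op23 P0: store L0 := 91 → M/I/I/I on L0; bus BusUpgr; mem=70
  op24 P0: store L1 := 17 → M/I/I/I on L1; bus BusRdX Flush; mem=58
  op25 P1: load  L0 → O/S/I/I on L0; bus BusRd; mem=70
  op26 P3: store L0 := 66 → I/I/I/M on L0; bus BusRdX Flush; mem=91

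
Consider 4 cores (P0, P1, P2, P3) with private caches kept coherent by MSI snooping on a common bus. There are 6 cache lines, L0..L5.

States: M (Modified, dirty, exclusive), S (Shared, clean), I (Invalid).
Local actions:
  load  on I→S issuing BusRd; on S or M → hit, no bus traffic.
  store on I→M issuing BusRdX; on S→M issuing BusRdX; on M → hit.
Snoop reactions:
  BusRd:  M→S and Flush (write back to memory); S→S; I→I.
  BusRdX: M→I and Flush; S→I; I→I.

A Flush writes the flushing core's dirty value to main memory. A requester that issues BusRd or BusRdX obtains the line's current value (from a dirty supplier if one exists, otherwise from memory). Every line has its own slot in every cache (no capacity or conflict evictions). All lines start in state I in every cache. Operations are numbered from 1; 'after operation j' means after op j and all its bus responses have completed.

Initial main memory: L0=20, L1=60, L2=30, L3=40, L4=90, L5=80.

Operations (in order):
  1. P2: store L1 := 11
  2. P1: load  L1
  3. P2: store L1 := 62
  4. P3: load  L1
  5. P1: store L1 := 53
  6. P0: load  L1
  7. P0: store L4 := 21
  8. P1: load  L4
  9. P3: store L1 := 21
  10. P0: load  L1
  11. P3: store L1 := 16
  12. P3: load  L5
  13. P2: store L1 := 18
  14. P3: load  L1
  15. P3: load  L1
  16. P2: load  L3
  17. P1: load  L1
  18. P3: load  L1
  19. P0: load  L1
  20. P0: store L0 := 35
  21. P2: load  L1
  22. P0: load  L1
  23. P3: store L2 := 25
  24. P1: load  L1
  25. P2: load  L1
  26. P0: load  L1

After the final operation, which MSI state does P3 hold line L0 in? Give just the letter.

state = I

1. P2: store L1 := 11  bus=[BusRdX]  L1: P0=I P1=I P2=M P3=I  mem[L1]=60
2. P1: load  L1  bus=[BusRd,Flush]  L1: P0=I P1=S P2=S P3=I  mem[L1]=11
3. P2: store L1 := 62  bus=[BusRdX]  L1: P0=I P1=I P2=M P3=I  mem[L1]=11
4. P3: load  L1  bus=[BusRd,Flush]  L1: P0=I P1=I P2=S P3=S  mem[L1]=62
5. P1: store L1 := 53  bus=[BusRdX]  L1: P0=I P1=M P2=I P3=I  mem[L1]=62
6. P0: load  L1  bus=[BusRd,Flush]  L1: P0=S P1=S P2=I P3=I  mem[L1]=53
7. P0: store L4 := 21  bus=[BusRdX]  L4: P0=M P1=I P2=I P3=I  mem[L4]=90
8. P1: load  L4  bus=[BusRd,Flush]  L4: P0=S P1=S P2=I P3=I  mem[L4]=21
9. P3: store L1 := 21  bus=[BusRdX]  L1: P0=I P1=I P2=I P3=M  mem[L1]=53
10. P0: load  L1  bus=[BusRd,Flush]  L1: P0=S P1=I P2=I P3=S  mem[L1]=21
11. P3: store L1 := 16  bus=[BusRdX]  L1: P0=I P1=I P2=I P3=M  mem[L1]=21
12. P3: load  L5  bus=[BusRd]  L5: P0=I P1=I P2=I P3=S  mem[L5]=80
13. P2: store L1 := 18  bus=[BusRdX,Flush]  L1: P0=I P1=I P2=M P3=I  mem[L1]=16
14. P3: load  L1  bus=[BusRd,Flush]  L1: P0=I P1=I P2=S P3=S  mem[L1]=18
15. P3: load  L1  bus=[-]  L1: P0=I P1=I P2=S P3=S  mem[L1]=18
16. P2: load  L3  bus=[BusRd]  L3: P0=I P1=I P2=S P3=I  mem[L3]=40
17. P1: load  L1  bus=[BusRd]  L1: P0=I P1=S P2=S P3=S  mem[L1]=18
18. P3: load  L1  bus=[-]  L1: P0=I P1=S P2=S P3=S  mem[L1]=18
19. P0: load  L1  bus=[BusRd]  L1: P0=S P1=S P2=S P3=S  mem[L1]=18
20. P0: store L0 := 35  bus=[BusRdX]  L0: P0=M P1=I P2=I P3=I  mem[L0]=20
21. P2: load  L1  bus=[-]  L1: P0=S P1=S P2=S P3=S  mem[L1]=18
22. P0: load  L1  bus=[-]  L1: P0=S P1=S P2=S P3=S  mem[L1]=18
23. P3: store L2 := 25  bus=[BusRdX]  L2: P0=I P1=I P2=I P3=M  mem[L2]=30
24. P1: load  L1  bus=[-]  L1: P0=S P1=S P2=S P3=S  mem[L1]=18
25. P2: load  L1  bus=[-]  L1: P0=S P1=S P2=S P3=S  mem[L1]=18
26. P0: load  L1  bus=[-]  L1: P0=S P1=S P2=S P3=S  mem[L1]=18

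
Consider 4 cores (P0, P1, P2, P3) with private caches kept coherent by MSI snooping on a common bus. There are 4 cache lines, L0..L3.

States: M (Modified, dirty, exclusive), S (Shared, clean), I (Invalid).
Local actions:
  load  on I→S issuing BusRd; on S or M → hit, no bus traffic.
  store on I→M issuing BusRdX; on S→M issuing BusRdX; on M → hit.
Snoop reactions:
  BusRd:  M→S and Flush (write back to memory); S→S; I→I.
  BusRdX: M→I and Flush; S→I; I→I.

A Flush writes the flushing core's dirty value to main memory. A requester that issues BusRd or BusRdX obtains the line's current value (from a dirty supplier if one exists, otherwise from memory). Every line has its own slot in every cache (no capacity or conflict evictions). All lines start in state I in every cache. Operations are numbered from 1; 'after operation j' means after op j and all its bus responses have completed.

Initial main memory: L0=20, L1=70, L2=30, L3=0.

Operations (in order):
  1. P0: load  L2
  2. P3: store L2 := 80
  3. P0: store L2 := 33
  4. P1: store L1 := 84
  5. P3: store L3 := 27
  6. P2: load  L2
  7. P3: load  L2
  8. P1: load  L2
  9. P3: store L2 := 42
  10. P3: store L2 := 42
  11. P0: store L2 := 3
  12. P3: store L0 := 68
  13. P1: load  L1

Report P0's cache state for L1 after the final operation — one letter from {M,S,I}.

1. P0: load  L2  bus=[BusRd]  L2: P0=S P1=I P2=I P3=I  mem[L2]=30
2. P3: store L2 := 80  bus=[BusRdX]  L2: P0=I P1=I P2=I P3=M  mem[L2]=30
3. P0: store L2 := 33  bus=[BusRdX,Flush]  L2: P0=M P1=I P2=I P3=I  mem[L2]=80
4. P1: store L1 := 84  bus=[BusRdX]  L1: P0=I P1=M P2=I P3=I  mem[L1]=70
5. P3: store L3 := 27  bus=[BusRdX]  L3: P0=I P1=I P2=I P3=M  mem[L3]=0
6. P2: load  L2  bus=[BusRd,Flush]  L2: P0=S P1=I P2=S P3=I  mem[L2]=33
7. P3: load  L2  bus=[BusRd]  L2: P0=S P1=I P2=S P3=S  mem[L2]=33
8. P1: load  L2  bus=[BusRd]  L2: P0=S P1=S P2=S P3=S  mem[L2]=33
9. P3: store L2 := 42  bus=[BusRdX]  L2: P0=I P1=I P2=I P3=M  mem[L2]=33
10. P3: store L2 := 42  bus=[-]  L2: P0=I P1=I P2=I P3=M  mem[L2]=33
11. P0: store L2 := 3  bus=[BusRdX,Flush]  L2: P0=M P1=I P2=I P3=I  mem[L2]=42
12. P3: store L0 := 68  bus=[BusRdX]  L0: P0=I P1=I P2=I P3=M  mem[L0]=20
13. P1: load  L1  bus=[-]  L1: P0=I P1=M P2=I P3=I  mem[L1]=70

state = I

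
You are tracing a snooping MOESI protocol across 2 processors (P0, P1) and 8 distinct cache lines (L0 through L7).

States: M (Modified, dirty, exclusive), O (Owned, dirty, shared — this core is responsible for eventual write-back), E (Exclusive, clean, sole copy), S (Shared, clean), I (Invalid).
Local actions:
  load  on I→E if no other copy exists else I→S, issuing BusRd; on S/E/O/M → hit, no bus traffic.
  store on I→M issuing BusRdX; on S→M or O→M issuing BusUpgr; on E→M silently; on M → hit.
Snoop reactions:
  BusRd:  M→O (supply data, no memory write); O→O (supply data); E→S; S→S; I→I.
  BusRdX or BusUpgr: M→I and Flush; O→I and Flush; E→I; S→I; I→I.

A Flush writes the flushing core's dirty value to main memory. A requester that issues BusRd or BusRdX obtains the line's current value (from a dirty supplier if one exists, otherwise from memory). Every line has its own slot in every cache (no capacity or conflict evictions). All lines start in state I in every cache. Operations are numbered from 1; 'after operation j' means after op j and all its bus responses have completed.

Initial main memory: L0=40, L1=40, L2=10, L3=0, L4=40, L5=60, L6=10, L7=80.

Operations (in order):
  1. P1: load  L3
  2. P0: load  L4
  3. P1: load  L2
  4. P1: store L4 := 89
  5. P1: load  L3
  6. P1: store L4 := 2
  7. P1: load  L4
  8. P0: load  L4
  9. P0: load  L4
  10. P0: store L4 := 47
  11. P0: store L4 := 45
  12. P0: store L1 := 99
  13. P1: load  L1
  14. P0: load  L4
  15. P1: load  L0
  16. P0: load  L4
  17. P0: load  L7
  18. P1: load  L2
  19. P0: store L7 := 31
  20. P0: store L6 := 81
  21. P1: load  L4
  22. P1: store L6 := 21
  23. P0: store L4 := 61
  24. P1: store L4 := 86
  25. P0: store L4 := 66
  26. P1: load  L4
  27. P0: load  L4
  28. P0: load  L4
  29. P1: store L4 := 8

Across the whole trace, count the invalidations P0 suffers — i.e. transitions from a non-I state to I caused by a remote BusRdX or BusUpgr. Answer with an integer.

invalidations = 4

[1] P1: load  L3 | P0:I, P1:E(0) | bus: BusRd
[2] P0: load  L4 | P0:E(40), P1:I | bus: BusRd
[3] P1: load  L2 | P0:I, P1:E(10) | bus: BusRd
[4] P1: store L4 := 89 | P0:I, P1:M(89) | bus: BusRdX
[5] P1: load  L3 | P0:I, P1:E(0) | bus: none
[6] P1: store L4 := 2 | P0:I, P1:M(2) | bus: none
[7] P1: load  L4 | P0:I, P1:M(2) | bus: none
[8] P0: load  L4 | P0:S(2), P1:O(2) | bus: BusRd
[9] P0: load  L4 | P0:S(2), P1:O(2) | bus: none
[10] P0: store L4 := 47 | P0:M(47), P1:I | bus: BusUpgr,Flush
[11] P0: store L4 := 45 | P0:M(45), P1:I | bus: none
[12] P0: store L1 := 99 | P0:M(99), P1:I | bus: BusRdX
[13] P1: load  L1 | P0:O(99), P1:S(99) | bus: BusRd
[14] P0: load  L4 | P0:M(45), P1:I | bus: none
[15] P1: load  L0 | P0:I, P1:E(40) | bus: BusRd
[16] P0: load  L4 | P0:M(45), P1:I | bus: none
[17] P0: load  L7 | P0:E(80), P1:I | bus: BusRd
[18] P1: load  L2 | P0:I, P1:E(10) | bus: none
[19] P0: store L7 := 31 | P0:M(31), P1:I | bus: none
[20] P0: store L6 := 81 | P0:M(81), P1:I | bus: BusRdX
[21] P1: load  L4 | P0:O(45), P1:S(45) | bus: BusRd
[22] P1: store L6 := 21 | P0:I, P1:M(21) | bus: BusRdX,Flush
[23] P0: store L4 := 61 | P0:M(61), P1:I | bus: BusUpgr
[24] P1: store L4 := 86 | P0:I, P1:M(86) | bus: BusRdX,Flush
[25] P0: store L4 := 66 | P0:M(66), P1:I | bus: BusRdX,Flush
[26] P1: load  L4 | P0:O(66), P1:S(66) | bus: BusRd
[27] P0: load  L4 | P0:O(66), P1:S(66) | bus: none
[28] P0: load  L4 | P0:O(66), P1:S(66) | bus: none
[29] P1: store L4 := 8 | P0:I, P1:M(8) | bus: BusUpgr,Flush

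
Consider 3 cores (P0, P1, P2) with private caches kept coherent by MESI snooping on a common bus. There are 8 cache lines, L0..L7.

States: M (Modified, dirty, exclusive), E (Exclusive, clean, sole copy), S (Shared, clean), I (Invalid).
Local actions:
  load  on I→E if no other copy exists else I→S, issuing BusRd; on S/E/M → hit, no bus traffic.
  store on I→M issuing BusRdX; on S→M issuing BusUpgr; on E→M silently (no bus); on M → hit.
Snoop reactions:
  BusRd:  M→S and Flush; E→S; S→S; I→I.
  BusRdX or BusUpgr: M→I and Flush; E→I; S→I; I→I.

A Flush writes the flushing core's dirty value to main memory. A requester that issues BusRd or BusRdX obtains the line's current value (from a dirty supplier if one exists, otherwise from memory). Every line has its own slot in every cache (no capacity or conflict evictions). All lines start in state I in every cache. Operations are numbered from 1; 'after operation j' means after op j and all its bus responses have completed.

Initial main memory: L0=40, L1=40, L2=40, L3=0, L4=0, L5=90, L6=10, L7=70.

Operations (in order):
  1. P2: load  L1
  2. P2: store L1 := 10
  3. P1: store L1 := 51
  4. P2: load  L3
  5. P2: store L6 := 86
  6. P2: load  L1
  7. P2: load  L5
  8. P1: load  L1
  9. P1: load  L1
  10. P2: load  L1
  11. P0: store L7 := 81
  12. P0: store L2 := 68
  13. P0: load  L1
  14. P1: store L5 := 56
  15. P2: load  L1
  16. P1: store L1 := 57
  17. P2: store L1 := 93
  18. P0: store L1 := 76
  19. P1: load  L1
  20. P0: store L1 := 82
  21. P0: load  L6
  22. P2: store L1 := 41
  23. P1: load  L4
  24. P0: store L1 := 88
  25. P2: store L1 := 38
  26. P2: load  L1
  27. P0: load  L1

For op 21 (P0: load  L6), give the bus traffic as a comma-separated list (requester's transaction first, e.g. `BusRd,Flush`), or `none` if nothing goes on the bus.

bus = BusRd,Flush

[1] P2: load  L1 | P0:I, P1:I, P2:E(40) | bus: BusRd
[2] P2: store L1 := 10 | P0:I, P1:I, P2:M(10) | bus: none
[3] P1: store L1 := 51 | P0:I, P1:M(51), P2:I | bus: BusRdX,Flush
[4] P2: load  L3 | P0:I, P1:I, P2:E(0) | bus: BusRd
[5] P2: store L6 := 86 | P0:I, P1:I, P2:M(86) | bus: BusRdX
[6] P2: load  L1 | P0:I, P1:S(51), P2:S(51) | bus: BusRd,Flush
[7] P2: load  L5 | P0:I, P1:I, P2:E(90) | bus: BusRd
[8] P1: load  L1 | P0:I, P1:S(51), P2:S(51) | bus: none
[9] P1: load  L1 | P0:I, P1:S(51), P2:S(51) | bus: none
[10] P2: load  L1 | P0:I, P1:S(51), P2:S(51) | bus: none
[11] P0: store L7 := 81 | P0:M(81), P1:I, P2:I | bus: BusRdX
[12] P0: store L2 := 68 | P0:M(68), P1:I, P2:I | bus: BusRdX
[13] P0: load  L1 | P0:S(51), P1:S(51), P2:S(51) | bus: BusRd
[14] P1: store L5 := 56 | P0:I, P1:M(56), P2:I | bus: BusRdX
[15] P2: load  L1 | P0:S(51), P1:S(51), P2:S(51) | bus: none
[16] P1: store L1 := 57 | P0:I, P1:M(57), P2:I | bus: BusUpgr
[17] P2: store L1 := 93 | P0:I, P1:I, P2:M(93) | bus: BusRdX,Flush
[18] P0: store L1 := 76 | P0:M(76), P1:I, P2:I | bus: BusRdX,Flush
[19] P1: load  L1 | P0:S(76), P1:S(76), P2:I | bus: BusRd,Flush
[20] P0: store L1 := 82 | P0:M(82), P1:I, P2:I | bus: BusUpgr
[21] P0: load  L6 | P0:S(86), P1:I, P2:S(86) | bus: BusRd,Flush
[22] P2: store L1 := 41 | P0:I, P1:I, P2:M(41) | bus: BusRdX,Flush
[23] P1: load  L4 | P0:I, P1:E(0), P2:I | bus: BusRd
[24] P0: store L1 := 88 | P0:M(88), P1:I, P2:I | bus: BusRdX,Flush
[25] P2: store L1 := 38 | P0:I, P1:I, P2:M(38) | bus: BusRdX,Flush
[26] P2: load  L1 | P0:I, P1:I, P2:M(38) | bus: none
[27] P0: load  L1 | P0:S(38), P1:I, P2:S(38) | bus: BusRd,Flush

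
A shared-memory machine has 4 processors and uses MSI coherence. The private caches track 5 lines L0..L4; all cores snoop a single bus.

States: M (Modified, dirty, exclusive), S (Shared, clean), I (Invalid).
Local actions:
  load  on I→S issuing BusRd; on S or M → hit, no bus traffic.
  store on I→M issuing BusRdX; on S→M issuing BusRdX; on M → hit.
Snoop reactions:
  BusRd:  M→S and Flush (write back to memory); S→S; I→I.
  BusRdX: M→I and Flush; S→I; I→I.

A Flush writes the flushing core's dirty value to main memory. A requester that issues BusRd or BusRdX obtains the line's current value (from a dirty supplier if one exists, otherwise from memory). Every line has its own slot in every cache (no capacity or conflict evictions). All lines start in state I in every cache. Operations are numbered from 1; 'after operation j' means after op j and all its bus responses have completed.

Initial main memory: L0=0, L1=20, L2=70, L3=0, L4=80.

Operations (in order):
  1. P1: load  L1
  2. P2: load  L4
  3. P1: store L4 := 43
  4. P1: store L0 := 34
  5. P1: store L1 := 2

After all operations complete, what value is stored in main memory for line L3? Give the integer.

memory[L3] = 0

1. P1: load  L1  bus=[BusRd]  L1: P0=I P1=S P2=I P3=I  mem[L1]=20
2. P2: load  L4  bus=[BusRd]  L4: P0=I P1=I P2=S P3=I  mem[L4]=80
3. P1: store L4 := 43  bus=[BusRdX]  L4: P0=I P1=M P2=I P3=I  mem[L4]=80
4. P1: store L0 := 34  bus=[BusRdX]  L0: P0=I P1=M P2=I P3=I  mem[L0]=0
5. P1: store L1 := 2  bus=[BusRdX]  L1: P0=I P1=M P2=I P3=I  mem[L1]=20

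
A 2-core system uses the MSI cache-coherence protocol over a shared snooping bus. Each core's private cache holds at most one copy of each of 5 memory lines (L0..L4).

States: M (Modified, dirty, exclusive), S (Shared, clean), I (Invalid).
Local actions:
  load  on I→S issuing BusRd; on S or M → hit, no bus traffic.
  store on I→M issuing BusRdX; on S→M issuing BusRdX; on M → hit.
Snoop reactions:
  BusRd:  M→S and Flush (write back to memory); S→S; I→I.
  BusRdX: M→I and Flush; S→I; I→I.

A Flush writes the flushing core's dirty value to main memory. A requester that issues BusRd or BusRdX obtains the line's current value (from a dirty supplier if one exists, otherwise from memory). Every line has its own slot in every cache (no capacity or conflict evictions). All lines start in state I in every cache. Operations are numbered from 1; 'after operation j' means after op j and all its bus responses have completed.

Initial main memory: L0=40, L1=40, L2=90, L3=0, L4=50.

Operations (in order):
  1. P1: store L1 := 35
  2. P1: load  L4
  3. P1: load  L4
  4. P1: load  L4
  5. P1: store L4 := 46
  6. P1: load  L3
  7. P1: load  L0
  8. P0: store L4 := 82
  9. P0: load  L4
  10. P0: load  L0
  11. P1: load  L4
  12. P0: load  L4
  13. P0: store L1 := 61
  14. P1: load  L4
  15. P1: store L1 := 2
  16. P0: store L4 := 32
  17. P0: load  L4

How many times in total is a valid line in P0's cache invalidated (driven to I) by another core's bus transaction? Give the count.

1. P1: store L1 := 35  bus=[BusRdX]  L1: P0=I P1=M  mem[L1]=40
2. P1: load  L4  bus=[BusRd]  L4: P0=I P1=S  mem[L4]=50
3. P1: load  L4  bus=[-]  L4: P0=I P1=S  mem[L4]=50
4. P1: load  L4  bus=[-]  L4: P0=I P1=S  mem[L4]=50
5. P1: store L4 := 46  bus=[BusRdX]  L4: P0=I P1=M  mem[L4]=50
6. P1: load  L3  bus=[BusRd]  L3: P0=I P1=S  mem[L3]=0
7. P1: load  L0  bus=[BusRd]  L0: P0=I P1=S  mem[L0]=40
8. P0: store L4 := 82  bus=[BusRdX,Flush]  L4: P0=M P1=I  mem[L4]=46
9. P0: load  L4  bus=[-]  L4: P0=M P1=I  mem[L4]=46
10. P0: load  L0  bus=[BusRd]  L0: P0=S P1=S  mem[L0]=40
11. P1: load  L4  bus=[BusRd,Flush]  L4: P0=S P1=S  mem[L4]=82
12. P0: load  L4  bus=[-]  L4: P0=S P1=S  mem[L4]=82
13. P0: store L1 := 61  bus=[BusRdX,Flush]  L1: P0=M P1=I  mem[L1]=35
14. P1: load  L4  bus=[-]  L4: P0=S P1=S  mem[L4]=82
15. P1: store L1 := 2  bus=[BusRdX,Flush]  L1: P0=I P1=M  mem[L1]=61
16. P0: store L4 := 32  bus=[BusRdX]  L4: P0=M P1=I  mem[L4]=82
17. P0: load  L4  bus=[-]  L4: P0=M P1=I  mem[L4]=82

invalidations = 1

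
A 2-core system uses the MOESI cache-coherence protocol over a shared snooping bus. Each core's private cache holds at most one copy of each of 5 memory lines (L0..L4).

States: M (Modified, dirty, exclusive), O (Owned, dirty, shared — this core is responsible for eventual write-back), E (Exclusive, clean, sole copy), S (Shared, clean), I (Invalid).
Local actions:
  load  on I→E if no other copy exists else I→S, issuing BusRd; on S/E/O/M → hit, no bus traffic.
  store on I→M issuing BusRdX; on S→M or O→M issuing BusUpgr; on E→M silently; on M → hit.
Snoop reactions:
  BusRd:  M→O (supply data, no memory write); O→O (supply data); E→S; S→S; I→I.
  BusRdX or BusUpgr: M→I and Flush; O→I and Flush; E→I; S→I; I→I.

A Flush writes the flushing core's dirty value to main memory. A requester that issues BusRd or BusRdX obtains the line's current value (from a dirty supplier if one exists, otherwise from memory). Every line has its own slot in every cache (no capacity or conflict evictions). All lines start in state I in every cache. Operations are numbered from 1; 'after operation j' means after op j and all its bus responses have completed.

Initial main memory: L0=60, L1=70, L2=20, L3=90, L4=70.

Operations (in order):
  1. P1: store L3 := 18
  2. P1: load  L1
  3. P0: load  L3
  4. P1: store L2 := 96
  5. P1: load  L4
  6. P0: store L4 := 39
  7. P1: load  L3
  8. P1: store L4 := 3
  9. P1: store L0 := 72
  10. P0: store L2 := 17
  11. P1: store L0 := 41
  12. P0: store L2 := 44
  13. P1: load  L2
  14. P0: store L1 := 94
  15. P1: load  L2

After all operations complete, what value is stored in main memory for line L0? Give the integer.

[1] P1: store L3 := 18 | P0:I, P1:M(18) | bus: BusRdX
[2] P1: load  L1 | P0:I, P1:E(70) | bus: BusRd
[3] P0: load  L3 | P0:S(18), P1:O(18) | bus: BusRd
[4] P1: store L2 := 96 | P0:I, P1:M(96) | bus: BusRdX
[5] P1: load  L4 | P0:I, P1:E(70) | bus: BusRd
[6] P0: store L4 := 39 | P0:M(39), P1:I | bus: BusRdX
[7] P1: load  L3 | P0:S(18), P1:O(18) | bus: none
[8] P1: store L4 := 3 | P0:I, P1:M(3) | bus: BusRdX,Flush
[9] P1: store L0 := 72 | P0:I, P1:M(72) | bus: BusRdX
[10] P0: store L2 := 17 | P0:M(17), P1:I | bus: BusRdX,Flush
[11] P1: store L0 := 41 | P0:I, P1:M(41) | bus: none
[12] P0: store L2 := 44 | P0:M(44), P1:I | bus: none
[13] P1: load  L2 | P0:O(44), P1:S(44) | bus: BusRd
[14] P0: store L1 := 94 | P0:M(94), P1:I | bus: BusRdX
[15] P1: load  L2 | P0:O(44), P1:S(44) | bus: none

memory[L0] = 60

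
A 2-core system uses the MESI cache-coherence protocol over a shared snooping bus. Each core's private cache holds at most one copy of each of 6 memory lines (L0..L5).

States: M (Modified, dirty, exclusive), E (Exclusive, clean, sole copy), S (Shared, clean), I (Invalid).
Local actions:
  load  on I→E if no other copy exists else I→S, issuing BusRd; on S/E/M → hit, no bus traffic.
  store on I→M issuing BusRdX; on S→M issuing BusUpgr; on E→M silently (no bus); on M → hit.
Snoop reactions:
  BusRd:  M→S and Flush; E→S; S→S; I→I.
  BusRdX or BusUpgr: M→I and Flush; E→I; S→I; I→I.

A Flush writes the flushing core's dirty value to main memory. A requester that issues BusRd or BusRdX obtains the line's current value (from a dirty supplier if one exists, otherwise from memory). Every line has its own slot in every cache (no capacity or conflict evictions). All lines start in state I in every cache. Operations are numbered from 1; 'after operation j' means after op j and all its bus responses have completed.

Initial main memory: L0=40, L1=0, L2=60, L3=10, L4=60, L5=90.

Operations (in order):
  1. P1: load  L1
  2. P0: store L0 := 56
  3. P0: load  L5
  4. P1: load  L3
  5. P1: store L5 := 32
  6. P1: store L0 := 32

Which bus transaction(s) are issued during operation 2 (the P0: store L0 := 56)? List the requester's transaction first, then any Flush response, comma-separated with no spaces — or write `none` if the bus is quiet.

bus = BusRdX

  op1 P1: load  L1 → I/E on L1; bus BusRd; mem=0
  op2 P0: store L0 := 56 → M/I on L0; bus BusRdX; mem=40
  op3 P0: load  L5 → E/I on L5; bus BusRd; mem=90
  op4 P1: load  L3 → I/E on L3; bus BusRd; mem=10
  op5 P1: store L5 := 32 → I/M on L5; bus BusRdX; mem=90
  op6 P1: store L0 := 32 → I/M on L0; bus BusRdX Flush; mem=56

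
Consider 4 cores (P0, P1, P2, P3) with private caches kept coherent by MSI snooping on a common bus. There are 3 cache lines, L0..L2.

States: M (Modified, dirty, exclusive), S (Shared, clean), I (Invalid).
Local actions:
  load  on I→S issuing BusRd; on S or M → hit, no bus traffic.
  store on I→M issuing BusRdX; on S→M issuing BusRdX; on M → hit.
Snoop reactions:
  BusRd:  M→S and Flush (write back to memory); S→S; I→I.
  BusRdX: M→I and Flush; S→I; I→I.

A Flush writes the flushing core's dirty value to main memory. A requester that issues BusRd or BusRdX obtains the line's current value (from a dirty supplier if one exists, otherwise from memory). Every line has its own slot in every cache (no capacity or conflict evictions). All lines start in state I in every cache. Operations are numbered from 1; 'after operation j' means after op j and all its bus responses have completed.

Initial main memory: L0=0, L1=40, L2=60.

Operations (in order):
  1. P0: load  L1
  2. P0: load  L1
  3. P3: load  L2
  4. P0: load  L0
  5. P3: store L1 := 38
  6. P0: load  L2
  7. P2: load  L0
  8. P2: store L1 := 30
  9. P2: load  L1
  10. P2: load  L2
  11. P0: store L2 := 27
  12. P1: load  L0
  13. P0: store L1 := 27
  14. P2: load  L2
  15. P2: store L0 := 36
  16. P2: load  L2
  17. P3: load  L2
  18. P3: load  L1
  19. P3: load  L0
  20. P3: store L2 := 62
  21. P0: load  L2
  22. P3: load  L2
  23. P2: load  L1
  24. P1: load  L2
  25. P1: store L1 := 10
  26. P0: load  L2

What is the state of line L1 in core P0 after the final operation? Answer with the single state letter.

1. P0: load  L1  bus=[BusRd]  L1: P0=S P1=I P2=I P3=I  mem[L1]=40
2. P0: load  L1  bus=[-]  L1: P0=S P1=I P2=I P3=I  mem[L1]=40
3. P3: load  L2  bus=[BusRd]  L2: P0=I P1=I P2=I P3=S  mem[L2]=60
4. P0: load  L0  bus=[BusRd]  L0: P0=S P1=I P2=I P3=I  mem[L0]=0
5. P3: store L1 := 38  bus=[BusRdX]  L1: P0=I P1=I P2=I P3=M  mem[L1]=40
6. P0: load  L2  bus=[BusRd]  L2: P0=S P1=I P2=I P3=S  mem[L2]=60
7. P2: load  L0  bus=[BusRd]  L0: P0=S P1=I P2=S P3=I  mem[L0]=0
8. P2: store L1 := 30  bus=[BusRdX,Flush]  L1: P0=I P1=I P2=M P3=I  mem[L1]=38
9. P2: load  L1  bus=[-]  L1: P0=I P1=I P2=M P3=I  mem[L1]=38
10. P2: load  L2  bus=[BusRd]  L2: P0=S P1=I P2=S P3=S  mem[L2]=60
11. P0: store L2 := 27  bus=[BusRdX]  L2: P0=M P1=I P2=I P3=I  mem[L2]=60
12. P1: load  L0  bus=[BusRd]  L0: P0=S P1=S P2=S P3=I  mem[L0]=0
13. P0: store L1 := 27  bus=[BusRdX,Flush]  L1: P0=M P1=I P2=I P3=I  mem[L1]=30
14. P2: load  L2  bus=[BusRd,Flush]  L2: P0=S P1=I P2=S P3=I  mem[L2]=27
15. P2: store L0 := 36  bus=[BusRdX]  L0: P0=I P1=I P2=M P3=I  mem[L0]=0
16. P2: load  L2  bus=[-]  L2: P0=S P1=I P2=S P3=I  mem[L2]=27
17. P3: load  L2  bus=[BusRd]  L2: P0=S P1=I P2=S P3=S  mem[L2]=27
18. P3: load  L1  bus=[BusRd,Flush]  L1: P0=S P1=I P2=I P3=S  mem[L1]=27
19. P3: load  L0  bus=[BusRd,Flush]  L0: P0=I P1=I P2=S P3=S  mem[L0]=36
20. P3: store L2 := 62  bus=[BusRdX]  L2: P0=I P1=I P2=I P3=M  mem[L2]=27
21. P0: load  L2  bus=[BusRd,Flush]  L2: P0=S P1=I P2=I P3=S  mem[L2]=62
22. P3: load  L2  bus=[-]  L2: P0=S P1=I P2=I P3=S  mem[L2]=62
23. P2: load  L1  bus=[BusRd]  L1: P0=S P1=I P2=S P3=S  mem[L1]=27
24. P1: load  L2  bus=[BusRd]  L2: P0=S P1=S P2=I P3=S  mem[L2]=62
25. P1: store L1 := 10  bus=[BusRdX]  L1: P0=I P1=M P2=I P3=I  mem[L1]=27
26. P0: load  L2  bus=[-]  L2: P0=S P1=S P2=I P3=S  mem[L2]=62

state = I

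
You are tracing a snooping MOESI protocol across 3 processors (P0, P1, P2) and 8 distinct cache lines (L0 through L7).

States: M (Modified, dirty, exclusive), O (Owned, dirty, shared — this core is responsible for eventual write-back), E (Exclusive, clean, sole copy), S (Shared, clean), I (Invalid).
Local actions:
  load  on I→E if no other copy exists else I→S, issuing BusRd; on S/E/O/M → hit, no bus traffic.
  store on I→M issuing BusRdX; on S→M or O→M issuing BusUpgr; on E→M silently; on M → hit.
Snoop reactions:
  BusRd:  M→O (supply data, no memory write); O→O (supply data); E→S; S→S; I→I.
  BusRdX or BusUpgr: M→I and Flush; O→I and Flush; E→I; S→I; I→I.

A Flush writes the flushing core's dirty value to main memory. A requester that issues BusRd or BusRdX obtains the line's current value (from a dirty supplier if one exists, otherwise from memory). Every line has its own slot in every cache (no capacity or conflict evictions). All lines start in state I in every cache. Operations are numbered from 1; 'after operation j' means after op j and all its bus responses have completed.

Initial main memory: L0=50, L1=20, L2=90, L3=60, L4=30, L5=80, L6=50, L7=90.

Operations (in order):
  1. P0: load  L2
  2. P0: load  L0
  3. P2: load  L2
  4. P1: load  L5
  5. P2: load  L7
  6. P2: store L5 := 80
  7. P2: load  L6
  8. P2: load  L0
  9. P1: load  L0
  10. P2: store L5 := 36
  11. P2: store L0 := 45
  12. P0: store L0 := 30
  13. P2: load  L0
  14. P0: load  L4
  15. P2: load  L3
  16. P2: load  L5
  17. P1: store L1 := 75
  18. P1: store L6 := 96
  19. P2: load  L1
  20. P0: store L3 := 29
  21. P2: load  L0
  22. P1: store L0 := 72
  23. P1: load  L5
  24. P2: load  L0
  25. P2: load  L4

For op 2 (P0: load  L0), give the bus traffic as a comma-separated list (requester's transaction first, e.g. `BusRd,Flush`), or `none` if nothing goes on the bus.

bus = BusRd

step 1: P0: load  L2  ⟶  EII  (L2)  txn=BusRd  M[L2]=90
step 2: P0: load  L0  ⟶  EII  (L0)  txn=BusRd  M[L0]=50
step 3: P2: load  L2  ⟶  SIS  (L2)  txn=BusRd  M[L2]=90
step 4: P1: load  L5  ⟶  IEI  (L5)  txn=BusRd  M[L5]=80
step 5: P2: load  L7  ⟶  IIE  (L7)  txn=BusRd  M[L7]=90
step 6: P2: store L5 := 80  ⟶  IIM  (L5)  txn=BusRdX  M[L5]=80
step 7: P2: load  L6  ⟶  IIE  (L6)  txn=BusRd  M[L6]=50
step 8: P2: load  L0  ⟶  SIS  (L0)  txn=BusRd  M[L0]=50
step 9: P1: load  L0  ⟶  SSS  (L0)  txn=BusRd  M[L0]=50
step 10: P2: store L5 := 36  ⟶  IIM  (L5)  txn=∅  M[L5]=80
step 11: P2: store L0 := 45  ⟶  IIM  (L0)  txn=BusUpgr  M[L0]=50
step 12: P0: store L0 := 30  ⟶  MII  (L0)  txn=BusRdX+Flush  M[L0]=45
step 13: P2: load  L0  ⟶  OIS  (L0)  txn=BusRd  M[L0]=45
step 14: P0: load  L4  ⟶  EII  (L4)  txn=BusRd  M[L4]=30
step 15: P2: load  L3  ⟶  IIE  (L3)  txn=BusRd  M[L3]=60
step 16: P2: load  L5  ⟶  IIM  (L5)  txn=∅  M[L5]=80
step 17: P1: store L1 := 75  ⟶  IMI  (L1)  txn=BusRdX  M[L1]=20
step 18: P1: store L6 := 96  ⟶  IMI  (L6)  txn=BusRdX  M[L6]=50
step 19: P2: load  L1  ⟶  IOS  (L1)  txn=BusRd  M[L1]=20
step 20: P0: store L3 := 29  ⟶  MII  (L3)  txn=BusRdX  M[L3]=60
step 21: P2: load  L0  ⟶  OIS  (L0)  txn=∅  M[L0]=45
step 22: P1: store L0 := 72  ⟶  IMI  (L0)  txn=BusRdX+Flush  M[L0]=30
step 23: P1: load  L5  ⟶  ISO  (L5)  txn=BusRd  M[L5]=80
step 24: P2: load  L0  ⟶  IOS  (L0)  txn=BusRd  M[L0]=30
step 25: P2: load  L4  ⟶  SIS  (L4)  txn=BusRd  M[L4]=30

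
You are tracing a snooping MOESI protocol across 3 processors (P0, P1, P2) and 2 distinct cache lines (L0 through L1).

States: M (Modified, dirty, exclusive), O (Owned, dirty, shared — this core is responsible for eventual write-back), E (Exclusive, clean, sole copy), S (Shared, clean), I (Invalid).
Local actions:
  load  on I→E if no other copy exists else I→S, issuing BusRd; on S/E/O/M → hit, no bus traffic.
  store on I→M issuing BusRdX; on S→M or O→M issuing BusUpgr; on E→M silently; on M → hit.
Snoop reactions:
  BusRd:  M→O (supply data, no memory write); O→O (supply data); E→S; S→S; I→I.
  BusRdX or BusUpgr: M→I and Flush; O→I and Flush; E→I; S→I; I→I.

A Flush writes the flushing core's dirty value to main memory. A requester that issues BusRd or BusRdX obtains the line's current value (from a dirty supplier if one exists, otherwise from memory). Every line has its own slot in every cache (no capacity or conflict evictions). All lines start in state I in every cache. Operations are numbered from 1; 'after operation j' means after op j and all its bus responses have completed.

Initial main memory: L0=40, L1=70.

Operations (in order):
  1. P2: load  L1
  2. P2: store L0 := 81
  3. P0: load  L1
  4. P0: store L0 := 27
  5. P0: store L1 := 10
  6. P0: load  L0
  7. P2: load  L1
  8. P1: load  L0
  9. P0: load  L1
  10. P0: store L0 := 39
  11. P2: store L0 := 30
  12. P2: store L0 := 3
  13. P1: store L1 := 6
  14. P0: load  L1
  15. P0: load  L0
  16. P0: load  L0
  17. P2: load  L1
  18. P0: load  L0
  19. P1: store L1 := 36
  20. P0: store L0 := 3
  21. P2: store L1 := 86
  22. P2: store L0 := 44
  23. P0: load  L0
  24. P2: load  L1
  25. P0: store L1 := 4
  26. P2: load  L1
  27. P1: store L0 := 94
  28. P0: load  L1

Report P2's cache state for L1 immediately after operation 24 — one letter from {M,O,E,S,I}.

state = M

[1] P2: load  L1 | P0:I, P1:I, P2:E(70) | bus: BusRd
[2] P2: store L0 := 81 | P0:I, P1:I, P2:M(81) | bus: BusRdX
[3] P0: load  L1 | P0:S(70), P1:I, P2:S(70) | bus: BusRd
[4] P0: store L0 := 27 | P0:M(27), P1:I, P2:I | bus: BusRdX,Flush
[5] P0: store L1 := 10 | P0:M(10), P1:I, P2:I | bus: BusUpgr
[6] P0: load  L0 | P0:M(27), P1:I, P2:I | bus: none
[7] P2: load  L1 | P0:O(10), P1:I, P2:S(10) | bus: BusRd
[8] P1: load  L0 | P0:O(27), P1:S(27), P2:I | bus: BusRd
[9] P0: load  L1 | P0:O(10), P1:I, P2:S(10) | bus: none
[10] P0: store L0 := 39 | P0:M(39), P1:I, P2:I | bus: BusUpgr
[11] P2: store L0 := 30 | P0:I, P1:I, P2:M(30) | bus: BusRdX,Flush
[12] P2: store L0 := 3 | P0:I, P1:I, P2:M(3) | bus: none
[13] P1: store L1 := 6 | P0:I, P1:M(6), P2:I | bus: BusRdX,Flush
[14] P0: load  L1 | P0:S(6), P1:O(6), P2:I | bus: BusRd
[15] P0: load  L0 | P0:S(3), P1:I, P2:O(3) | bus: BusRd
[16] P0: load  L0 | P0:S(3), P1:I, P2:O(3) | bus: none
[17] P2: load  L1 | P0:S(6), P1:O(6), P2:S(6) | bus: BusRd
[18] P0: load  L0 | P0:S(3), P1:I, P2:O(3) | bus: none
[19] P1: store L1 := 36 | P0:I, P1:M(36), P2:I | bus: BusUpgr
[20] P0: store L0 := 3 | P0:M(3), P1:I, P2:I | bus: BusUpgr,Flush
[21] P2: store L1 := 86 | P0:I, P1:I, P2:M(86) | bus: BusRdX,Flush
[22] P2: store L0 := 44 | P0:I, P1:I, P2:M(44) | bus: BusRdX,Flush
[23] P0: load  L0 | P0:S(44), P1:I, P2:O(44) | bus: BusRd
[24] P2: load  L1 | P0:I, P1:I, P2:M(86) | bus: none
[25] P0: store L1 := 4 | P0:M(4), P1:I, P2:I | bus: BusRdX,Flush
[26] P2: load  L1 | P0:O(4), P1:I, P2:S(4) | bus: BusRd
[27] P1: store L0 := 94 | P0:I, P1:M(94), P2:I | bus: BusRdX,Flush
[28] P0: load  L1 | P0:O(4), P1:I, P2:S(4) | bus: none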